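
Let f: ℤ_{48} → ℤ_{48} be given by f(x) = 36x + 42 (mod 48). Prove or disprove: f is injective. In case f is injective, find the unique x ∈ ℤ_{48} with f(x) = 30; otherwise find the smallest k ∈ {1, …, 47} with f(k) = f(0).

4

We have gcd(36, 48) = 12 > 1. Taking s = 0 and t = 4: f(0) = 42 and f(4) = 36·4 + 42 = 186 ≡ 42 (mod 48).
So f(0) = f(4) while 0 ≠ 4, so f is not injective.
Since f is not injective, we find the least positive k with f(k) = f(0): this means 36k ≡ 0 (mod 48), i.e. 48 ∣ 36k. Since gcd(36, 48) = 12, dividing through by 12 this holds exactly when 4 ∣ 3k, and as gcd(3, 4) = 1, exactly when 4 ∣ k.
The smallest positive such k is 4.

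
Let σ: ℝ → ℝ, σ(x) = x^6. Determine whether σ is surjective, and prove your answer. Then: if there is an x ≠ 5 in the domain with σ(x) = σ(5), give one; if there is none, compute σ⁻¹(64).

-5

Since 6 is even, x^6 ≥ 0 for all x ∈ ℝ, so −1 ∈ ℝ has no preimage. Therefore σ is not surjective.
For the follow-up, such an x exists: taking x = −5 ∈ ℝ gives σ(−5) = 15625 = σ(5) with −5 ≠ 5.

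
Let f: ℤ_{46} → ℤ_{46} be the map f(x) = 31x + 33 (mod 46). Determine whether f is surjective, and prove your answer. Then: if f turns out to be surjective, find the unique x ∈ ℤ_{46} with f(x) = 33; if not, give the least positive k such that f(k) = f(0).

Recall: surjectivity means every element of the codomain has a preimage under f.
Since gcd(31, 46) = 1, 31 is invertible modulo 46. Euclid's algorithm: 46 = 1·31 + 15, 31 = 2·15 + 1; back-substituting gives 1 = 3·31 − 2·46, so 31⁻¹ ≡ 3 (mod 46).
Then y ↦ 3(y − 33) is a two-sided inverse to f, so every y ∈ ℤ_{46} has a preimage.
So f is surjective.
Since f is surjective, we compute f⁻¹(33): solve 31x + 33 ≡ 33 (mod 46), i.e. 31x ≡ 0 (mod 46).
Multiplying by 31⁻¹ = 3 gives x ≡ 3·0 = 0 ≡ 0 (mod 46).
Check: f(0) = 31·0 + 33 = 33 ≡ 33 (mod 46).

0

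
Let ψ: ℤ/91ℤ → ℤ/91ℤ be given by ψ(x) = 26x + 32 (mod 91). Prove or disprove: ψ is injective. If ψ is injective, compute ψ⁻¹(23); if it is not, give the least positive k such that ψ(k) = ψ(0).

We have gcd(26, 91) = 13 > 1. Taking s = 0 and t = 7: ψ(0) = 32 and ψ(7) = 26·7 + 32 = 214 ≡ 32 (mod 91).
So ψ(0) = ψ(7) while 0 ≠ 7, so ψ is not injective.
Since ψ is not injective, we find the least positive k with ψ(k) = ψ(0): this means 26k ≡ 0 (mod 91), i.e. 91 ∣ 26k. Since gcd(26, 91) = 13, dividing through by 13 this holds exactly when 7 ∣ 2k, and as gcd(2, 7) = 1, exactly when 7 ∣ k.
The smallest positive such k is 7.

7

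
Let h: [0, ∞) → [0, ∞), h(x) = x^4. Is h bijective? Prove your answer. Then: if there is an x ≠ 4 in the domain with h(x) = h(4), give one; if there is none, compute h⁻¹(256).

4

On [0, ∞), x ↦ x^4 is strictly increasing (injective) and for any y ∈ [0, ∞) the 4th root y^{1/4} lies in [0, ∞) (surjective). So h is bijective.
Since x ↦ x^4 is strictly increasing on [0, ∞), it is injective there, so no x ≠ 4 in the domain has h(x) = h(4). We therefore compute h⁻¹(256) = 256^{1/4} = 4 (indeed 4^4 = 256).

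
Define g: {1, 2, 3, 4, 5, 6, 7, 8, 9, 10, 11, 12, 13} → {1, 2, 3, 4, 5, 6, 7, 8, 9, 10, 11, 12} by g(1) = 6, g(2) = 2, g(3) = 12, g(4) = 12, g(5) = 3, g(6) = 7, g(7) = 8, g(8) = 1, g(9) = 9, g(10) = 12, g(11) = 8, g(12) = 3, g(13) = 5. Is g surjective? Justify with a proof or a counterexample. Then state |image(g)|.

9

No element maps to 4, so g is not surjective.
The image of g is {1, 2, 3, 5, 6, 7, 8, 9, 12}, which has 9 elements.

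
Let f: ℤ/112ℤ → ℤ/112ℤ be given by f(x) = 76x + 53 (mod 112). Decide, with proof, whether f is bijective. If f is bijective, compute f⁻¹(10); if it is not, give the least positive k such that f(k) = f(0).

28

We have gcd(76, 112) = 4 > 1. Taking a = 0 and b = 28: f(0) = 53 and f(28) = 76·28 + 53 = 2181 ≡ 53 (mod 112).
So f(0) = f(28) while 0 ≠ 28, so f is not injective, hence not bijective.
Since f is not bijective, we find the least positive k with f(k) = f(0): this means 76k ≡ 0 (mod 112), i.e. 112 ∣ 76k. Since gcd(76, 112) = 4, dividing through by 4 this holds exactly when 28 ∣ 19k, and as gcd(19, 28) = 1, exactly when 28 ∣ k.
The smallest positive such k is 28.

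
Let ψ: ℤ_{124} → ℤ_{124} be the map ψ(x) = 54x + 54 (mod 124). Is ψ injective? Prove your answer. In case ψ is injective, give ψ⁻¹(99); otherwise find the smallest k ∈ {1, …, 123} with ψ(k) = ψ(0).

Recall that injectivity means: for all u, v in the domain, ψ(u) = ψ(v) implies u = v.
We have gcd(54, 124) = 2 > 1. Taking u = 0 and v = 62: ψ(0) = 54 and ψ(62) = 54·62 + 54 = 3402 ≡ 54 (mod 124).
So ψ(0) = ψ(62) while 0 ≠ 62, so ψ is not injective.
Since ψ is not injective, we find the least positive k with ψ(k) = ψ(0): this means 54k ≡ 0 (mod 124), i.e. 124 ∣ 54k. Since gcd(54, 124) = 2, dividing through by 2 this holds exactly when 62 ∣ 27k, and as gcd(27, 62) = 1, exactly when 62 ∣ k.
The smallest positive such k is 62.

62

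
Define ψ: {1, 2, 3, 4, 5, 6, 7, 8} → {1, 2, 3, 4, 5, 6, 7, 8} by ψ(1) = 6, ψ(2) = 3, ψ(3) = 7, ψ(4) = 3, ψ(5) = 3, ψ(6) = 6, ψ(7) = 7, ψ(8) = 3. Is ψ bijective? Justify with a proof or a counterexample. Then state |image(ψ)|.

3

ψ(2) = 3 = ψ(4) with 2 ≠ 4, so ψ is not injective, hence not bijective.
The image of ψ is {3, 6, 7}, which has 3 elements.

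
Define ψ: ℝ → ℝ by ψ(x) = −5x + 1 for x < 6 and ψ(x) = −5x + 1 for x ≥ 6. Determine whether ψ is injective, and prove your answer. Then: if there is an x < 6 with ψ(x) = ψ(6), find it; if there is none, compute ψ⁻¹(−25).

Both pieces are strictly decreasing (slopes −5 and −5), so each is injective on its own interval.
The left piece maps (−∞, 6) onto (−29, ∞); the right piece maps [6, ∞) onto (−∞, −29].
These images are disjoint, so no value is attained by both pieces. Thus ψ is injective.
Because the two images are disjoint, no x < 6 has ψ(x) = ψ(6), so we compute ψ⁻¹(−25): −25 lies in (−29, ∞), so solve −5x + 1 = −25: x = (−25 − 1)/(−5) = 26/5.

26/5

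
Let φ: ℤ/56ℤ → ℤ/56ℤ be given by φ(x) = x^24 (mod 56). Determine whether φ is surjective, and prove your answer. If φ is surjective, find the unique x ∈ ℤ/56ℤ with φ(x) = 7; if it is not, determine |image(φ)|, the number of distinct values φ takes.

φ(1) = 1^24 = 1.
φ(3): Repeated squaring mod 56: 3^1 ≡ 3, 3^2 ≡ 3² = 9, 3^4 ≡ 9² = 81 ≡ 25, 3^8 ≡ 25² = 625 ≡ 9, 3^16 ≡ 9² = 81 ≡ 25. Since 24 = 16 + 8, 3^24 ≡ 25·9: 25·9 = 225 ≡ 1. So 3^24 ≡ 1 (mod 56).
So φ(1) = φ(3) = 1 while 1 ≠ 3, therefore φ is not injective.
A non-injective map from the 56-element set ℤ/56ℤ to itself takes at most 55 distinct values, so it cannot be surjective. Hence φ is not surjective.
Since φ is not surjective, we determine |image(φ)|. Computing x^24 mod 56 for each x (by repeated squaring, reducing mod 56 at every step), the values φ(0), φ(1), …, φ(55) are: 0, 1, 8, 1, 8, 1, 8, 49, 8, 1, 8, 1, 8, 1, 0, 1, 8, 1, 8, 1, 8, 49, 8, 1, 8, 1, 8, 1, 0, 1, 8, 1, 8, 1, 8, 49, 8, 1, 8, 1, 8, 1, 0, 1, 8, 1, 8, 1, 8, 49, 8, 1, 8, 1, 8, 1.
The distinct values are {0, 1, 8, 49}; there are 4 of them.

4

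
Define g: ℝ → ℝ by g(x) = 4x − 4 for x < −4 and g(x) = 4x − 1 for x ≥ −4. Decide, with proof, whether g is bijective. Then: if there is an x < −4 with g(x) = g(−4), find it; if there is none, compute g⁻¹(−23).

Both pieces are strictly increasing (slopes 4 and 4), so each is injective on its own interval.
The left piece maps (−∞, −4) onto (−∞, −20); the right piece maps [−4, ∞) onto [−17, ∞).
The images leave a gap (−20 has no preimage), so g is not surjective, hence not bijective.
Because the two images are disjoint, no x < −4 has g(x) = g(−4), so we compute g⁻¹(−23): −23 lies in (−∞, −20), so solve 4x − 4 = −23: x = (−23 + 4)/4 = −19/4.

-19/4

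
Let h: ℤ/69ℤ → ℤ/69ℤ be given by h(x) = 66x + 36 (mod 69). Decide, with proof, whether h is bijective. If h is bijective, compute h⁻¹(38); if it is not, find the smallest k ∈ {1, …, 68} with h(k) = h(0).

23

We have gcd(66, 69) = 3 > 1. Taking a = 0 and b = 23: h(0) = 36 and h(23) = 66·23 + 36 = 1554 ≡ 36 (mod 69).
So h(0) = h(23) while 0 ≠ 23, therefore h is not injective, hence not bijective.
Since h is not bijective, we find the least positive k with h(k) = h(0): this means 66k ≡ 0 (mod 69), i.e. 69 ∣ 66k. Since gcd(66, 69) = 3, dividing through by 3 this holds exactly when 23 ∣ 22k, and as gcd(22, 23) = 1, exactly when 23 ∣ k.
The smallest positive such k is 23.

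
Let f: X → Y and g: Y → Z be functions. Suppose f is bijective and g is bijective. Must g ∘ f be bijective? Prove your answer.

bijective

Injectivity: if g(f(s)) = g(f(t)) then f(s) = f(t) (g injective) so s = t (f injective).
Surjectivity: for c ∈ Z pick b with g(b) = c, then a with f(a) = b; then (g ∘ f)(a) = c.
So g ∘ f is bijective.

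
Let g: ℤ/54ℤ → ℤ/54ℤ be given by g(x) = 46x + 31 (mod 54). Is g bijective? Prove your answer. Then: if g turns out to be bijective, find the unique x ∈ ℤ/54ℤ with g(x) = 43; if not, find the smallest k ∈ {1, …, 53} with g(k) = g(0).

We have gcd(46, 54) = 2 > 1. Taking x_1 = 0 and x_2 = 27: g(0) = 31 and g(27) = 46·27 + 31 = 1273 ≡ 31 (mod 54).
So g(0) = g(27) while 0 ≠ 27, hence g is not injective, hence not bijective.
Since g is not bijective, we find the least positive k with g(k) = g(0): this means 46k ≡ 0 (mod 54), i.e. 54 ∣ 46k. Since gcd(46, 54) = 2, dividing through by 2 this holds exactly when 27 ∣ 23k, and as gcd(23, 27) = 1, exactly when 27 ∣ k.
The smallest positive such k is 27.

27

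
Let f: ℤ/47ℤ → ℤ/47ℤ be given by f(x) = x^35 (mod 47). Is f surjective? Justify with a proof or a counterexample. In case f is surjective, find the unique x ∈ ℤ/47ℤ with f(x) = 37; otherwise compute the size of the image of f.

Since 47 is prime, the nonzero elements of ℤ/47ℤ form a cyclic group of order 46.
As gcd(35, 46) = 1, raising to the 35th power is a bijection on this group: if a^35 ≡ b^35 then (ab^{−1})^35 = 1, and the only element of order dividing gcd(35, 46) = 1 is 1, so a = b.
With f(0) = 0 this makes f injective on all of ℤ/47ℤ, hence bijective (finite equal-size domain and codomain). In particular f is surjective.
Since f is surjective, we find the preimage of 37. The inverse of x ↦ x^35 on (ℤ/47ℤ)^× is x ↦ x^25, because 35·25 = 875 = 19·46 + 1 ≡ 1 (mod 46) and x^{46} = 1 for x ≠ 0 (Fermat). So f⁻¹(37) = 37^25 mod 47.
Repeated squaring mod 47: 37^1 ≡ 37, 37^2 ≡ 37² = 1369 ≡ 6, 37^4 ≡ 6² = 36, 37^8 ≡ 36² = 1296 ≡ 27, 37^16 ≡ 27² = 729 ≡ 24. Since 25 = 16 + 8 + 1, 37^25 ≡ 24·27·37: 24·27 = 648 ≡ 37, then 37·37 = 1369 ≡ 6. So 37^25 ≡ 6 (mod 47).
Hence f⁻¹(37) = 6.

6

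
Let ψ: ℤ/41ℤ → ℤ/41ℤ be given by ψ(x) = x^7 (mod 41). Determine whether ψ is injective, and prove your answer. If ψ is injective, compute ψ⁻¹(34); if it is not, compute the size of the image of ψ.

Since 41 is prime, the nonzero elements of ℤ/41ℤ form a cyclic group of order 40.
As gcd(7, 40) = 1, raising to the 7th power is a bijection on this group: if a^7 ≡ b^7 then (ab^{−1})^7 = 1, and the only element of order dividing gcd(7, 40) = 1 is 1, so a = b.
With ψ(0) = 0 this makes ψ injective on all of ℤ/41ℤ, hence bijective (finite equal-size domain and codomain). In particular ψ is injective.
Since ψ is injective, we find the preimage of 34. The inverse of x ↦ x^7 on (ℤ/41ℤ)^× is x ↦ x^23, because 7·23 = 161 = 4·40 + 1 ≡ 1 (mod 40) and x^{40} = 1 for x ≠ 0 (Fermat). So ψ⁻¹(34) = 34^23 mod 41.
Repeated squaring mod 41: 34^1 ≡ 34, 34^2 ≡ 34² = 1156 ≡ 8, 34^4 ≡ 8² = 64 ≡ 23, 34^8 ≡ 23² = 529 ≡ 37, 34^16 ≡ 37² = 1369 ≡ 16. Since 23 = 16 + 4 + 2 + 1, 34^23 ≡ 16·23·8·34: 16·23 = 368 ≡ 40, then 40·8 = 320 ≡ 33, then 33·34 = 1122 ≡ 15. So 34^23 ≡ 15 (mod 41).
Hence ψ⁻¹(34) = 15.

15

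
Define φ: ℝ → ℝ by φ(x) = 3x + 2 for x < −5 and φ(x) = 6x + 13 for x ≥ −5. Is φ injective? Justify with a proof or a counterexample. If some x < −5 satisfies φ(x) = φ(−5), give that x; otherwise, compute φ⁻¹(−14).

Both pieces are strictly increasing (slopes 3 and 6), so each is injective on its own interval.
The left piece maps (−∞, −5) onto (−∞, −13); the right piece maps [−5, ∞) onto [−17, ∞).
These images overlap. In particular φ(−5) = −17 (right piece), and solving 3x + 2 = −17 on the left piece gives x = −19/3 < −5.
So φ(−19/3) = φ(−5) with −19/3 ≠ −5, and φ is not injective. This x = −19/3 is the requested value below −5.

-19/3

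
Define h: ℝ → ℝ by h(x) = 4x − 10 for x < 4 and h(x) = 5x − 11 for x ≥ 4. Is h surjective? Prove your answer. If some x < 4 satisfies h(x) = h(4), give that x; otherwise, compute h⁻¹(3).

Both pieces are strictly increasing (slopes 4 and 5), so each is injective on its own interval.
The left piece maps (−∞, 4) onto (−∞, 6); the right piece maps [4, ∞) onto [9, ∞).
The union (−∞, 6) ∪ [9, ∞) omits the interval between 6 and 9; in particular 6 has no preimage. So h is not surjective.
Because the two images are disjoint, no x < 4 has h(x) = h(4), so we compute h⁻¹(3): 3 lies in (−∞, 6), so solve 4x − 10 = 3: x = (3 + 10)/4 = 13/4.

13/4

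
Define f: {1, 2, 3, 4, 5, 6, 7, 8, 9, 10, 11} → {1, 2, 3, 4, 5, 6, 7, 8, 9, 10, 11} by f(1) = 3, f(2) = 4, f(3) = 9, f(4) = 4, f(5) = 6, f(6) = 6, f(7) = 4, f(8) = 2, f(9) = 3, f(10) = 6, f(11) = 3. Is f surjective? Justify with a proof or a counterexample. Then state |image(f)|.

No element maps to 1, so f is not surjective.
The image of f is {2, 3, 4, 6, 9}, which has 5 elements.

5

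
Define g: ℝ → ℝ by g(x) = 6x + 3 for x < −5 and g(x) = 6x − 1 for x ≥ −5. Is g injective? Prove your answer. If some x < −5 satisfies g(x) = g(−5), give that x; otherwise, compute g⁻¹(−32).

-17/3

Both pieces are strictly increasing (slopes 6 and 6), so each is injective on its own interval.
The left piece maps (−∞, −5) onto (−∞, −27); the right piece maps [−5, ∞) onto [−31, ∞).
These images overlap. In particular g(−5) = −31 (right piece), and solving 6x + 3 = −31 on the left piece gives x = −17/3 < −5.
So g(−17/3) = g(−5) with −17/3 ≠ −5, and g is not injective. This x = −17/3 is the requested value below −5.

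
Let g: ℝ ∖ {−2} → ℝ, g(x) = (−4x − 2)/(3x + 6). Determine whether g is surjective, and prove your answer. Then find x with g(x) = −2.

-5

If g(x) = −4/3, cross-multiplying gives 3(−4x − 2) = −4(3x + 6), which simplifies to −6 = −24 — false.  So −4/3 has no preimage and g is not surjective.
Solving g(x) = −2: cross-multiplying gives −4x − 2 = −2(3x + 6), which rearranges to 2x = −10, so x = −5.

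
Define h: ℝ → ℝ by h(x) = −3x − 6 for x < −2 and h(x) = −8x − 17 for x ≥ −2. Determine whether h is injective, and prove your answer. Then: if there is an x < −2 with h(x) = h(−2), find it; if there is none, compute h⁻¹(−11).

Both pieces are strictly decreasing (slopes −3 and −8), so each is injective on its own interval.
The left piece maps (−∞, −2) onto (0, ∞); the right piece maps [−2, ∞) onto (−∞, −1].
These images are disjoint, so no value is attained by both pieces. Thus h is injective.
Because the two images are disjoint, no x < −2 has h(x) = h(−2), so we compute h⁻¹(−11): −11 lies in (−∞, −1], so solve −8x − 17 = −11: x = (−11 + 17)/(−8) = −3/4.

-3/4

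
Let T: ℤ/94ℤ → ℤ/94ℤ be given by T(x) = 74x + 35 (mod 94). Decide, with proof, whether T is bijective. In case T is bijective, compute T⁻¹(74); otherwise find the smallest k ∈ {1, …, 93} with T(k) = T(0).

47

We have gcd(74, 94) = 2 > 1. Taking u = 0 and v = 47: T(0) = 35 and T(47) = 74·47 + 35 = 3513 ≡ 35 (mod 94).
So T(0) = T(47) while 0 ≠ 47, thus T is not injective, hence not bijective.
Since T is not bijective, we find the least positive k with T(k) = T(0): this means 74k ≡ 0 (mod 94), i.e. 94 ∣ 74k. Since gcd(74, 94) = 2, dividing through by 2 this holds exactly when 47 ∣ 37k, and as gcd(37, 47) = 1, exactly when 47 ∣ k.
The smallest positive such k is 47.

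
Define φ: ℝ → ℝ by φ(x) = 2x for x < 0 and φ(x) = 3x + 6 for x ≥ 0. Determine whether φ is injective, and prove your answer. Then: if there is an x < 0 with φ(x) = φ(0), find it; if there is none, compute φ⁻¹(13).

7/3

Both pieces are strictly increasing (slopes 2 and 3), so each is injective on its own interval.
The left piece maps (−∞, 0) onto (−∞, 0); the right piece maps [0, ∞) onto [6, ∞).
These images are disjoint, so no value is attained by both pieces. So φ is injective.
Because the two images are disjoint, no x < 0 has φ(x) = φ(0), so we compute φ⁻¹(13): 13 lies in [6, ∞), so solve 3x + 6 = 13: x = (13 − 6)/3 = 7/3.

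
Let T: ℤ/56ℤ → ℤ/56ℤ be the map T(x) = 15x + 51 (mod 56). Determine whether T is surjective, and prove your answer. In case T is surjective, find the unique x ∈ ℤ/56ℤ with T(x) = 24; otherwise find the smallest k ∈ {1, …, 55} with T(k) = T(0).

43

Recall: surjectivity means every element of the codomain has a preimage under T.
Since gcd(15, 56) = 1, 15 is invertible modulo 56. Euclid's algorithm: 56 = 3·15 + 11, 15 = 1·11 + 4, 11 = 2·4 + 3, 4 = 1·3 + 1; back-substituting gives 1 = 15·15 − 4·56, so 15⁻¹ ≡ 15 (mod 56).
Then y ↦ 15(y − 51) is a two-sided inverse to T, so every y ∈ ℤ/56ℤ has a preimage.
Therefore T is surjective.
Since T is surjective, we compute T⁻¹(24): solve 15x + 51 ≡ 24 (mod 56), i.e. 15x ≡ 29 (mod 56).
Multiplying by 15⁻¹ = 15 gives x ≡ 15·29 = 435 = 7·56 + 43 ≡ 43 (mod 56).
Check: T(43) = 15·43 + 51 = 696 = 12·56 + 24 ≡ 24 (mod 56).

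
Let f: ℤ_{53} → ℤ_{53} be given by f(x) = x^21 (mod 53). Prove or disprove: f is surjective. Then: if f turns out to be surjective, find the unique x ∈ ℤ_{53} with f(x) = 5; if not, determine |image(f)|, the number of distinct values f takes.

Since 53 is prime, the nonzero elements of ℤ_{53} form a cyclic group of order 52.
As gcd(21, 52) = 1, raising to the 21st power is a bijection on this group: if a^21 ≡ b^21 then (ab^{−1})^21 = 1, and the only element of order dividing gcd(21, 52) = 1 is 1, so a = b.
With f(0) = 0 this makes f injective on all of ℤ_{53}, hence bijective (finite equal-size domain and codomain). In particular f is surjective.
Since f is surjective, we find the preimage of 5. The inverse of x ↦ x^21 on (ℤ_{53})^× is x ↦ x^5, because 21·5 = 105 = 2·52 + 1 ≡ 1 (mod 52) and x^{52} = 1 for x ≠ 0 (Fermat). So f⁻¹(5) = 5^5 mod 53.
Repeated squaring mod 53: 5^1 ≡ 5, 5^2 ≡ 5² = 25, 5^4 ≡ 25² = 625 ≡ 42. Since 5 = 4 + 1, 5^5 ≡ 42·5: 42·5 = 210 ≡ 51. So 5^5 ≡ 51 (mod 53).
Hence f⁻¹(5) = 51.

51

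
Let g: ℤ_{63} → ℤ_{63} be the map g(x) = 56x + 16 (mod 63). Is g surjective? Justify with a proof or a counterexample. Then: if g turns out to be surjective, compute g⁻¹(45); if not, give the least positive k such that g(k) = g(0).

9

Since gcd(56, 63) = 7, we have 56x ≡ 0 (mod 7) for all x, so g(x) ≡ 2 (mod 7).
But 0 ≢ 2 (mod 7), so 0 ∈ ℤ_{63} has no preimage. Hence g is not surjective.
Since g is not surjective, we find the least positive k with g(k) = g(0): this means 56k ≡ 0 (mod 63), i.e. 63 ∣ 56k. Since gcd(56, 63) = 7, dividing through by 7 this holds exactly when 9 ∣ 8k, and as gcd(8, 9) = 1, exactly when 9 ∣ k.
The smallest positive such k is 9.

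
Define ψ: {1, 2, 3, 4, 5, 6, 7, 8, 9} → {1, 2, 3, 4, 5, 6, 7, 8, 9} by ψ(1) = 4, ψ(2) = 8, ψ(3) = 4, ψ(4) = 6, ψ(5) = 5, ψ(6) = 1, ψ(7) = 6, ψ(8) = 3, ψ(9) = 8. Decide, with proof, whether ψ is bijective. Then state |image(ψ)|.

ψ(1) = 4 = ψ(3) with 1 ≠ 3, so ψ is not injective, hence not bijective.
The image of ψ is {1, 3, 4, 5, 6, 8}, which has 6 elements.

6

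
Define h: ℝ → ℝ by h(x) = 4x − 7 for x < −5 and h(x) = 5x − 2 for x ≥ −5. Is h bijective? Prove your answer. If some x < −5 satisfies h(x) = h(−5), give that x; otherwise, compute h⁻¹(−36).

-29/4

Both pieces are strictly increasing (slopes 4 and 5), so each is injective on its own interval.
The left piece maps (−∞, −5) onto (−∞, −27); the right piece maps [−5, ∞) onto [−27, ∞).
Since −27 = −27, the images partition ℝ: h is injective and surjective, hence bijective.
Because the two images are disjoint, no x < −5 has h(x) = h(−5), so we compute h⁻¹(−36): −36 lies in (−∞, −27), so solve 4x − 7 = −36: x = (−36 + 7)/4 = −29/4.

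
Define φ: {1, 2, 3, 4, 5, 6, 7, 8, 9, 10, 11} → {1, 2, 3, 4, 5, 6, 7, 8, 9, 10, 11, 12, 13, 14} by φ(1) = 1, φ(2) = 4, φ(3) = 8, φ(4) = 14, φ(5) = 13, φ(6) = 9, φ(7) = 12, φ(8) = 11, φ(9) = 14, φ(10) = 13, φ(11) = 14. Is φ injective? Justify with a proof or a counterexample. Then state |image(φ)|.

φ(4) = 14 = φ(9) with 4 ≠ 9, so φ is not injective.
The image of φ is {1, 4, 8, 9, 11, 12, 13, 14}, which has 8 elements.

8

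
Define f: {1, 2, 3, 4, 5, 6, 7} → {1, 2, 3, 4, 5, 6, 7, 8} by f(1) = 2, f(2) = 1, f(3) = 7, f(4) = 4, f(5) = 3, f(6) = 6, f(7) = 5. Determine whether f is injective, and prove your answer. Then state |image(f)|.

The values f(1), …, f(7) are 2, 1, 7, 4, 3, 6, 5 — all distinct.
So f(u) = f(v) only when u = v, and f is injective.
The image of f is {1, 2, 3, 4, 5, 6, 7}, which has 7 elements.

7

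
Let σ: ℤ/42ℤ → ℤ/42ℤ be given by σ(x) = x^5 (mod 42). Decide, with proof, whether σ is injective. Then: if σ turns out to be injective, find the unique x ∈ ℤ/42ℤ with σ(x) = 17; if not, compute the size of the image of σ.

5

Computing x^5 mod 42 for each x (by repeated squaring, reducing mod 42 at every step), the values σ(0), σ(1), …, σ(41) are: 0, 1, 32, 33, 16, 17, 6, 7, 8, 39, 40, 23, 24, 13, 14, 15, 4, 5, 30, 31, 20, 21, 22, 11, 12, 37, 38, 27, 28, 29, 18, 19, 2, 3, 34, 35, 36, 25, 26, 9, 10, 41.
Every element of ℤ/42ℤ appears exactly once in this list, so σ is a bijection, and in particular injective.
Since σ is injective, we read off the preimage of 17 from the same table: σ(5) = 17, so σ⁻¹(17) = 5.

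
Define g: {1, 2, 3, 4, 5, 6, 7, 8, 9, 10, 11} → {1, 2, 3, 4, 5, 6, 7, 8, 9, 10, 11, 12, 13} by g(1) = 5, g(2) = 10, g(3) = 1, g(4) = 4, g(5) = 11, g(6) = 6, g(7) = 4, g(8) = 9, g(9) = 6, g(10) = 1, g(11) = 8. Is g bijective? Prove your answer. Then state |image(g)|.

8

g(4) = 4 = g(7) with 4 ≠ 7, so g is not injective, hence not bijective.
The image of g is {1, 4, 5, 6, 8, 9, 10, 11}, which has 8 elements.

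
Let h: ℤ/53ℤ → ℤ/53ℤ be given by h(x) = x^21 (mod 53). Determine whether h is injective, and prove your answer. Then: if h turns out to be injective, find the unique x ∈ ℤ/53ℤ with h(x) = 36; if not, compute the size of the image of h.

Since 53 is prime, the nonzero elements of ℤ/53ℤ form a cyclic group of order 52.
As gcd(21, 52) = 1, raising to the 21st power is a bijection on this group: if a^21 ≡ b^21 then (ab^{−1})^21 = 1, and the only element of order dividing gcd(21, 52) = 1 is 1, so a = b.
With h(0) = 0 this makes h injective on all of ℤ/53ℤ, hence bijective (finite equal-size domain and codomain). In particular h is injective.
Since h is injective, we find the preimage of 36. The inverse of x ↦ x^21 on (ℤ/53ℤ)^× is x ↦ x^5, because 21·5 = 105 = 2·52 + 1 ≡ 1 (mod 52) and x^{52} = 1 for x ≠ 0 (Fermat). So h⁻¹(36) = 36^5 mod 53.
Repeated squaring mod 53: 36^1 ≡ 36, 36^2 ≡ 36² = 1296 ≡ 24, 36^4 ≡ 24² = 576 ≡ 46. Since 5 = 4 + 1, 36^5 ≡ 46·36: 46·36 = 1656 ≡ 13. So 36^5 ≡ 13 (mod 53).
Hence h⁻¹(36) = 13.

13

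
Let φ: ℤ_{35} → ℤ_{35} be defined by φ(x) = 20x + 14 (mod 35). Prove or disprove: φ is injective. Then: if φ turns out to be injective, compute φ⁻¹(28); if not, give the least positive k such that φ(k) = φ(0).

7

By definition, injectivity means: for all s, t in the domain, φ(s) = φ(t) implies s = t.
We have gcd(20, 35) = 5 > 1. Taking s = 0 and t = 7: φ(0) = 14 and φ(7) = 20·7 + 14 = 154 ≡ 14 (mod 35).
So φ(0) = φ(7) while 0 ≠ 7, therefore φ is not injective.
Since φ is not injective, we find the least positive k with φ(k) = φ(0): this means 20k ≡ 0 (mod 35), i.e. 35 ∣ 20k. Since gcd(20, 35) = 5, dividing through by 5 this holds exactly when 7 ∣ 4k, and as gcd(4, 7) = 1, exactly when 7 ∣ k.
The smallest positive such k is 7.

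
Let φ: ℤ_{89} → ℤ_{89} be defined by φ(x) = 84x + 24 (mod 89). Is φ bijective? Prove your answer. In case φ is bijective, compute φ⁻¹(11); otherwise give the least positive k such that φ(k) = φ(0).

Suppose φ(s) = φ(t) in ℤ_{89}. Then 84s + 24 ≡ 84t + 24 (mod 89), thus 84(s − t) ≡ 0 (mod 89).
Since gcd(84, 89) = 1, 84 is invertible modulo 89, therefore s − t ≡ 0 (mod 89), i.e. s = t.
We now compute 84⁻¹ mod 89 explicitly. Euclid's algorithm: 89 = 1·84 + 5, 84 = 16·5 + 4, 5 = 1·4 + 1; back-substituting gives 1 = 71·84 − 67·89, so 84⁻¹ ≡ 71 (mod 89).
For any y ∈ ℤ_{89}, x = 71(y − 24) mod 89 satisfies φ(x) = 84·71(y − 24) + 24 ≡ y (since 84·71 ≡ 1 mod 89). So every y has a preimage.
Thus φ is bijective.
Since φ is bijective, we find φ⁻¹(11): we need 84x ≡ 11 − 24 ≡ 76 (mod 89). Using 84⁻¹ = 71: x ≡ 71·76 = 5396 = 60·89 + 56, so x = 56.
Check: φ(56) = 84·56 + 24 = 4728 = 53·89 + 11 ≡ 11 (mod 89).

56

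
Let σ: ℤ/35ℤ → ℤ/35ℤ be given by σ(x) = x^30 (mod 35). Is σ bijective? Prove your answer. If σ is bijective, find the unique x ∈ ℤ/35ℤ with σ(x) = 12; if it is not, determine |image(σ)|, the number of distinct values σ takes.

σ(2): Repeated squaring mod 35: 2^1 ≡ 2, 2^2 ≡ 2² = 4, 2^4 ≡ 4² = 16, 2^8 ≡ 16² = 256 ≡ 11, 2^16 ≡ 11² = 121 ≡ 16. Since 30 = 16 + 8 + 4 + 2, 2^30 ≡ 16·11·16·4: 16·11 = 176 ≡ 1, then 1·16 = 16, then 16·4 = 64 ≡ 29. So 2^30 ≡ 29 (mod 35).
σ(3): Repeated squaring mod 35: 3^1 ≡ 3, 3^2 ≡ 3² = 9, 3^4 ≡ 9² = 81 ≡ 11, 3^8 ≡ 11² = 121 ≡ 16, 3^16 ≡ 16² = 256 ≡ 11. Since 30 = 16 + 8 + 4 + 2, 3^30 ≡ 11·16·11·9: 11·16 = 176 ≡ 1, then 1·11 = 11, then 11·9 = 99 ≡ 29. So 3^30 ≡ 29 (mod 35).
So σ(2) = σ(3) = 29 while 2 ≠ 3, thus σ is not injective, hence not bijective.
Since σ is not bijective, we determine |image(σ)|. Computing x^30 mod 35 for each x (by repeated squaring, reducing mod 35 at every step), the values σ(0), σ(1), …, σ(34) are: 0, 1, 29, 29, 1, 15, 1, 14, 29, 1, 15, 1, 29, 29, 21, 15, 1, 29, 29, 1, 15, 21, 29, 29, 1, 15, 1, 29, 14, 1, 15, 1, 29, 29, 1.
The distinct values are {0, 1, 14, 15, 21, 29}; there are 6 of them.

6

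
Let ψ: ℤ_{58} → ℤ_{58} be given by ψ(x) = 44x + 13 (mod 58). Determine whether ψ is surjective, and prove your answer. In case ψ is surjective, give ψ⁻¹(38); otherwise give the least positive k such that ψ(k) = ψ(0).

29

Since gcd(44, 58) = 2, we have 44x ≡ 0 (mod 2) for all x, so ψ(x) ≡ 1 (mod 2).
But 0 ≢ 1 (mod 2), so 0 ∈ ℤ_{58} has no preimage. So ψ is not surjective.
Since ψ is not surjective, we find the least positive k with ψ(k) = ψ(0): this means 44k ≡ 0 (mod 58), i.e. 58 ∣ 44k. Since gcd(44, 58) = 2, dividing through by 2 this holds exactly when 29 ∣ 22k, and as gcd(22, 29) = 1, exactly when 29 ∣ k.
The smallest positive such k is 29.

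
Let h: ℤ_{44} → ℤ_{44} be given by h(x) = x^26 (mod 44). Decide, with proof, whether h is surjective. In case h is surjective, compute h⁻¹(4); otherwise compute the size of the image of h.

12

h(10): Repeated squaring mod 44: 10^1 ≡ 10, 10^2 ≡ 10² = 100 ≡ 12, 10^4 ≡ 12² = 144 ≡ 12, 10^8 ≡ 12² = 144 ≡ 12, 10^16 ≡ 12² = 144 ≡ 12. Since 26 = 16 + 8 + 2, 10^26 ≡ 12·12·12: 12·12 = 144 ≡ 12, then 12·12 = 144 ≡ 12. So 10^26 ≡ 12 (mod 44).
h(12): Repeated squaring mod 44: 12^1 ≡ 12, 12^2 ≡ 12² = 144 ≡ 12, 12^4 ≡ 12² = 144 ≡ 12, 12^8 ≡ 12² = 144 ≡ 12, 12^16 ≡ 12² = 144 ≡ 12. Since 26 = 16 + 8 + 2, 12^26 ≡ 12·12·12: 12·12 = 144 ≡ 12, then 12·12 = 144 ≡ 12. So 12^26 ≡ 12 (mod 44).
So h(10) = h(12) = 12 while 10 ≠ 12, so h is not injective.
A non-injective map from the 44-element set ℤ_{44} to itself takes at most 43 distinct values, so it cannot be surjective. Therefore h is not surjective.
Since h is not surjective, we determine |image(h)|. Computing x^26 mod 44 for each x (by repeated squaring, reducing mod 44 at every step), the values h(0), h(1), …, h(43) are: 0, 1, 20, 25, 4, 5, 16, 37, 36, 9, 12, 33, 12, 9, 36, 37, 16, 5, 4, 25, 20, 1, 0, 1, 20, 25, 4, 5, 16, 37, 36, 9, 12, 33, 12, 9, 36, 37, 16, 5, 4, 25, 20, 1.
The distinct values are {0, 1, 4, 5, 9, 12, 16, 20, 25, 33, 36, 37}; there are 12 of them.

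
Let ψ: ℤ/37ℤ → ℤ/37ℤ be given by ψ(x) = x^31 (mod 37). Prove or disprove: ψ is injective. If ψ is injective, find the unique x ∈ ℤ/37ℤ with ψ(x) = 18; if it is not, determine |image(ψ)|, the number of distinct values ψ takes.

13

Since 37 is prime, the nonzero elements of ℤ/37ℤ form a cyclic group of order 36.
As gcd(31, 36) = 1, raising to the 31st power is a bijection on this group: if u^31 ≡ v^31 then (uv^{−1})^31 = 1, and the only element of order dividing gcd(31, 36) = 1 is 1, so u = v.
With ψ(0) = 0 this makes ψ injective on all of ℤ/37ℤ, hence bijective (finite equal-size domain and codomain). In particular ψ is injective.
Since ψ is injective, we find the preimage of 18. The inverse of x ↦ x^31 on (ℤ/37ℤ)^× is x ↦ x^7, because 31·7 = 217 = 6·36 + 1 ≡ 1 (mod 36) and x^{36} = 1 for x ≠ 0 (Fermat). So ψ⁻¹(18) = 18^7 mod 37.
Repeated squaring mod 37: 18^1 ≡ 18, 18^2 ≡ 18² = 324 ≡ 28, 18^4 ≡ 28² = 784 ≡ 7. Since 7 = 4 + 2 + 1, 18^7 ≡ 7·28·18: 7·28 = 196 ≡ 11, then 11·18 = 198 ≡ 13. So 18^7 ≡ 13 (mod 37).
Hence ψ⁻¹(18) = 13.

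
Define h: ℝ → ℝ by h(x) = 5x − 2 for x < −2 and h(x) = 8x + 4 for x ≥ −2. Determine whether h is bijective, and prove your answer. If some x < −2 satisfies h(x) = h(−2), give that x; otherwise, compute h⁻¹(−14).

Both pieces are strictly increasing (slopes 5 and 8), so each is injective on its own interval.
The left piece maps (−∞, −2) onto (−∞, −12); the right piece maps [−2, ∞) onto [−12, ∞).
Since −12 = −12, the images partition ℝ: h is injective and surjective, hence bijective.
Because the two images are disjoint, no x < −2 has h(x) = h(−2), so we compute h⁻¹(−14): −14 lies in (−∞, −12), so solve 5x − 2 = −14: x = (−14 + 2)/5 = −12/5.

-12/5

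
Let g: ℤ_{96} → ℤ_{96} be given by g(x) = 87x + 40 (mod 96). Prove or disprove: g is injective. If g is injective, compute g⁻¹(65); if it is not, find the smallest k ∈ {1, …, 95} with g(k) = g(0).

We have gcd(87, 96) = 3 > 1. Taking x_1 = 0 and x_2 = 32: g(0) = 40 and g(32) = 87·32 + 40 = 2824 ≡ 40 (mod 96).
So g(0) = g(32) while 0 ≠ 32, thus g is not injective.
Since g is not injective, we find the least positive k with g(k) = g(0): this means 87k ≡ 0 (mod 96), i.e. 96 ∣ 87k. Since gcd(87, 96) = 3, dividing through by 3 this holds exactly when 32 ∣ 29k, and as gcd(29, 32) = 1, exactly when 32 ∣ k.
The smallest positive such k is 32.

32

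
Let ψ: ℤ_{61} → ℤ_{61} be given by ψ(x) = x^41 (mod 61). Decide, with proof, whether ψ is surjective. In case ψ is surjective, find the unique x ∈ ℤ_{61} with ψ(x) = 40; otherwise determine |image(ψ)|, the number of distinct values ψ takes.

Since 61 is prime, the nonzero elements of ℤ_{61} form a cyclic group of order 60.
As gcd(41, 60) = 1, raising to the 41st power is a bijection on this group: if s^41 ≡ t^41 then (st^{−1})^41 = 1, and the only element of order dividing gcd(41, 60) = 1 is 1, so s = t.
With ψ(0) = 0 this makes ψ injective on all of ℤ_{61}, hence bijective (finite equal-size domain and codomain). In particular ψ is surjective.
Since ψ is surjective, we find the preimage of 40. The inverse of x ↦ x^41 on (ℤ_{61})^× is x ↦ x^41, because 41·41 = 1681 = 28·60 + 1 ≡ 1 (mod 60) and x^{60} = 1 for x ≠ 0 (Fermat). So ψ⁻¹(40) = 40^41 mod 61.
Repeated squaring mod 61: 40^1 ≡ 40, 40^2 ≡ 40² = 1600 ≡ 14, 40^4 ≡ 14² = 196 ≡ 13, 40^8 ≡ 13² = 169 ≡ 47, 40^16 ≡ 47² = 2209 ≡ 13, 40^32 ≡ 13² = 169 ≡ 47. Since 41 = 32 + 8 + 1, 40^41 ≡ 47·47·40: 47·47 = 2209 ≡ 13, then 13·40 = 520 ≡ 32. So 40^41 ≡ 32 (mod 61).
Hence ψ⁻¹(40) = 32.

32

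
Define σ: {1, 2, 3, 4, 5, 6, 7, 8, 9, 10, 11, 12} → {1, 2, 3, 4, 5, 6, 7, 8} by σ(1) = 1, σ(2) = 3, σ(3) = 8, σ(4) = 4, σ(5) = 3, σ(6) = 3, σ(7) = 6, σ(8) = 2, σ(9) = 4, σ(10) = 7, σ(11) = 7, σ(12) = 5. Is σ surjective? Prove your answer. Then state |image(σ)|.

8

Every element of the codomain has a preimage: 1 = σ(1), 2 = σ(8), 3 = σ(2), 4 = σ(4), 5 = σ(12), 6 = σ(7), 7 = σ(10), 8 = σ(3).
Hence σ is surjective.
The image of σ is {1, 2, 3, 4, 5, 6, 7, 8}, which has 8 elements.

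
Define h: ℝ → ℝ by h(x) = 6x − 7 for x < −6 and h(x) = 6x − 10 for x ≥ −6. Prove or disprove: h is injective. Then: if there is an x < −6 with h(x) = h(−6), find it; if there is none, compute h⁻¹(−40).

Both pieces are strictly increasing (slopes 6 and 6), so each is injective on its own interval.
The left piece maps (−∞, −6) onto (−∞, −43); the right piece maps [−6, ∞) onto [−46, ∞).
These images overlap. In particular h(−6) = −46 (right piece), and solving 6x − 7 = −46 on the left piece gives x = −13/2 < −6.
So h(−13/2) = h(−6) with −13/2 ≠ −6, and h is not injective. This x = −13/2 is the requested value below −6.

-13/2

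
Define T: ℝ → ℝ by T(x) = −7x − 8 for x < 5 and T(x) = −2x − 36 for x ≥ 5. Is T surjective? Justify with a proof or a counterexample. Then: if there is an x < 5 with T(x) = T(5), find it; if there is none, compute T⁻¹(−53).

17/2

Both pieces are strictly decreasing (slopes −7 and −2), so each is injective on its own interval.
The left piece maps (−∞, 5) onto (−43, ∞); the right piece maps [5, ∞) onto (−∞, −46].
The union (−43, ∞) ∪ (−∞, −46] omits the interval between −43 and −46; in particular −43 has no preimage. So T is not surjective.
Because the two images are disjoint, no x < 5 has T(x) = T(5), so we compute T⁻¹(−53): −53 lies in (−∞, −46], so solve −2x − 36 = −53: x = (−53 + 36)/(−2) = 17/2.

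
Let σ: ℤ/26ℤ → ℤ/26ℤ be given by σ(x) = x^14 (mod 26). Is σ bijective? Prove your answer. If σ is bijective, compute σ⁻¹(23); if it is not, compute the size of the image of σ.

σ(12): Repeated squaring mod 26: 12^1 ≡ 12, 12^2 ≡ 12² = 144 ≡ 14, 12^4 ≡ 14² = 196 ≡ 14, 12^8 ≡ 14² = 196 ≡ 14. Since 14 = 8 + 4 + 2, 12^14 ≡ 14·14·14: 14·14 = 196 ≡ 14, then 14·14 = 196 ≡ 14. So 12^14 ≡ 14 (mod 26).
σ(14): Repeated squaring mod 26: 14^1 ≡ 14, 14^2 ≡ 14² = 196 ≡ 14, 14^4 ≡ 14² = 196 ≡ 14, 14^8 ≡ 14² = 196 ≡ 14. Since 14 = 8 + 4 + 2, 14^14 ≡ 14·14·14: 14·14 = 196 ≡ 14, then 14·14 = 196 ≡ 14. So 14^14 ≡ 14 (mod 26).
So σ(12) = σ(14) = 14 while 12 ≠ 14, therefore σ is not injective, hence not bijective.
Since σ is not bijective, we determine |image(σ)|. Computing x^14 mod 26 for each x (by repeated squaring, reducing mod 26 at every step), the values σ(0), σ(1), …, σ(25) are: 0, 1, 4, 9, 16, 25, 10, 23, 12, 3, 22, 17, 14, 13, 14, 17, 22, 3, 12, 23, 10, 25, 16, 9, 4, 1.
The distinct values are {0, 1, 3, 4, 9, 10, 12, 13, 14, 16, 17, 22, 23, 25}; there are 14 of them.

14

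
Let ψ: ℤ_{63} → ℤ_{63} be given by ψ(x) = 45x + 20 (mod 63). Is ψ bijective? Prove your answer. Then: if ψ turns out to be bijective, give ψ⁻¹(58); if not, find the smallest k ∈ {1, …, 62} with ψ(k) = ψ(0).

By definition, ψ is injective when ψ(s) = ψ(t) forces s = t.
We have gcd(45, 63) = 9 > 1. Taking s = 0 and t = 7: ψ(0) = 20 and ψ(7) = 45·7 + 20 = 335 ≡ 20 (mod 63).
So ψ(0) = ψ(7) while 0 ≠ 7, thus ψ is not injective, hence not bijective.
Since ψ is not bijective, we find the least positive k with ψ(k) = ψ(0): this means 45k ≡ 0 (mod 63), i.e. 63 ∣ 45k. Since gcd(45, 63) = 9, dividing through by 9 this holds exactly when 7 ∣ 5k, and as gcd(5, 7) = 1, exactly when 7 ∣ k.
The smallest positive such k is 7.

7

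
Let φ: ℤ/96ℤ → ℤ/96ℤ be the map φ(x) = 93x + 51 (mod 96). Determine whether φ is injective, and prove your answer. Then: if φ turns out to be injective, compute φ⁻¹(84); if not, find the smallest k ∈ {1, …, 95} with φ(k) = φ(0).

32

We have gcd(93, 96) = 3 > 1. Taking x_1 = 0 and x_2 = 32: φ(0) = 51 and φ(32) = 93·32 + 51 = 3027 ≡ 51 (mod 96).
So φ(0) = φ(32) while 0 ≠ 32, thus φ is not injective.
Since φ is not injective, we find the least positive k with φ(k) = φ(0): this means 93k ≡ 0 (mod 96), i.e. 96 ∣ 93k. Since gcd(93, 96) = 3, dividing through by 3 this holds exactly when 32 ∣ 31k, and as gcd(31, 32) = 1, exactly when 32 ∣ k.
The smallest positive such k is 32.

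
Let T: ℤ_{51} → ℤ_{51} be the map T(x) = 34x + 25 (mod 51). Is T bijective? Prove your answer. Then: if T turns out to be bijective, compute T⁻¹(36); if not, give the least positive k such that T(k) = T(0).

3

We have gcd(34, 51) = 17 > 1. Taking x_1 = 0 and x_2 = 3: T(0) = 25 and T(3) = 34·3 + 25 = 127 ≡ 25 (mod 51).
So T(0) = T(3) while 0 ≠ 3, therefore T is not injective, hence not bijective.
Since T is not bijective, we find the least positive k with T(k) = T(0): this means 34k ≡ 0 (mod 51), i.e. 51 ∣ 34k. Since gcd(34, 51) = 17, dividing through by 17 this holds exactly when 3 ∣ 2k, and as gcd(2, 3) = 1, exactly when 3 ∣ k.
The smallest positive such k is 3.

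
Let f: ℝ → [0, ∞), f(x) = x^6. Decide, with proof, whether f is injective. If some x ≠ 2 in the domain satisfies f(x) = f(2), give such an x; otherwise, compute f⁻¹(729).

f(2) = 64 = (−2)^6 = f(−2) (since 6 is even), with 2 ≠ −2. So f is not injective.
For the follow-up, such an x exists: taking x = −2 ∈ ℝ gives f(−2) = 64 = f(2) with −2 ≠ 2.

-2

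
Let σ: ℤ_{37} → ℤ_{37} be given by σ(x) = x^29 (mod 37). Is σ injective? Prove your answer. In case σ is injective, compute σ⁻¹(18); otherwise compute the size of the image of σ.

Since 37 is prime, the nonzero elements of ℤ_{37} form a cyclic group of order 36.
As gcd(29, 36) = 1, raising to the 29th power is a bijection on this group: if a^29 ≡ b^29 then (ab^{−1})^29 = 1, and the only element of order dividing gcd(29, 36) = 1 is 1, so a = b.
With σ(0) = 0 this makes σ injective on all of ℤ_{37}, hence bijective (finite equal-size domain and codomain). In particular σ is injective.
Since σ is injective, we find the preimage of 18. The inverse of x ↦ x^29 on (ℤ_{37})^× is x ↦ x^5, because 29·5 = 145 = 4·36 + 1 ≡ 1 (mod 36) and x^{36} = 1 for x ≠ 0 (Fermat). So σ⁻¹(18) = 18^5 mod 37.
Repeated squaring mod 37: 18^1 ≡ 18, 18^2 ≡ 18² = 324 ≡ 28, 18^4 ≡ 28² = 784 ≡ 7. Since 5 = 4 + 1, 18^5 ≡ 7·18: 7·18 = 126 ≡ 15. So 18^5 ≡ 15 (mod 37).
Hence σ⁻¹(18) = 15.

15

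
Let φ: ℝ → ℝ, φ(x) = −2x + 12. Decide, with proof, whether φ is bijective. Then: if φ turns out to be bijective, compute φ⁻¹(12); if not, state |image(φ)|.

Suppose φ(u) = φ(v). Then −2u + 12 = −2v + 12, thus −2u = −2v, so u = v.
For any y ∈ ℝ, x = (y − 12)/(−2) satisfies φ(x) = y.
So φ is bijective.
Since φ is bijective, we compute φ⁻¹(12) = (12 − 12)/(−2) = 0.

0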